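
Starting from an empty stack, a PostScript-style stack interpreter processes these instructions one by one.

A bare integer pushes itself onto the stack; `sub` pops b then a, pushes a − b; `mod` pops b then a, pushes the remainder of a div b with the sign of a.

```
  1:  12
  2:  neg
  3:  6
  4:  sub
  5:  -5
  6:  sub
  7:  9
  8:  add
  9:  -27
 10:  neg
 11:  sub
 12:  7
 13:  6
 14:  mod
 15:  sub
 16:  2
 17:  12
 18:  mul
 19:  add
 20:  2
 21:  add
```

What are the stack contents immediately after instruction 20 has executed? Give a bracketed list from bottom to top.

[-8, 2]

12   [12]
neg  [-12]
6    [-12, 6]
sub  [-18]
-5   [-18, -5]
sub  [-13]
9    [-13, 9]
add  [-4]
-27  [-4, -27]
neg  [-4, 27]
sub  [-31]
7    [-31, 7]
6    [-31, 7, 6]
mod  [-31, 1]
sub  [-32]
2    [-32, 2]
12   [-32, 2, 12]
mul  [-32, 24]
add  [-8]
2    [-8, 2]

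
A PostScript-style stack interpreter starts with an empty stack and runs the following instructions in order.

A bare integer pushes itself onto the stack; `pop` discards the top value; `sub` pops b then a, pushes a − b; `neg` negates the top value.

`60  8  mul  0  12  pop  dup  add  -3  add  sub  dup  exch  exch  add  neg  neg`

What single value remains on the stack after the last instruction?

966

60   → 60
8    → 60 8
mul  → 480
0    → 480 0
12   → 480 0 12
pop  → 480 0
dup  → 480 0 0
add  → 480 0
-3   → 480 0 -3
add  → 480 -3
sub  → 483
dup  → 483 483
exch → 483 483
exch → 483 483
add  → 966
neg  → -966
neg  → 966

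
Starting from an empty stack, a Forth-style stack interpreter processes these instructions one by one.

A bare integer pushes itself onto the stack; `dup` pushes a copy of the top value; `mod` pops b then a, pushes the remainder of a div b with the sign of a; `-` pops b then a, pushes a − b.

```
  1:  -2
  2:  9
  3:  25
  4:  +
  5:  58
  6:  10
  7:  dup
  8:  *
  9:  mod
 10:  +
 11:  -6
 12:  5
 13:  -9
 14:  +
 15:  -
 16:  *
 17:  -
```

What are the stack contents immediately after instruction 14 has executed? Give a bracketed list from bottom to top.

[-2, 92, -6, -4]

-2  -> -2
9   -> -2 9
25  -> -2 9 25
+   -> -2 34
58  -> -2 34 58
10  -> -2 34 58 10
dup -> -2 34 58 10 10
*   -> -2 34 58 100
mod -> -2 34 58
+   -> -2 92
-6  -> -2 92 -6
5   -> -2 92 -6 5
-9  -> -2 92 -6 5 -9
+   -> -2 92 -6 -4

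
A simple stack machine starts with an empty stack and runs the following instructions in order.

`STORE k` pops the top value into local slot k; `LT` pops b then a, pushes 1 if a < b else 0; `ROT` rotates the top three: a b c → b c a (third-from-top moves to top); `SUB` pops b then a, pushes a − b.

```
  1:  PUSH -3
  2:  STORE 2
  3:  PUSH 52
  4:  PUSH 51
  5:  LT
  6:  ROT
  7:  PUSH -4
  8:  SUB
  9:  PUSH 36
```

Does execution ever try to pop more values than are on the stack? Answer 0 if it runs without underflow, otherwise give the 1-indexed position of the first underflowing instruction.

6

PUSH -3  -3
STORE 2  (empty)
PUSH 52  52
PUSH 51  52 51
LT       0
ROT  — needs 3 operands, stack has 1 → underflow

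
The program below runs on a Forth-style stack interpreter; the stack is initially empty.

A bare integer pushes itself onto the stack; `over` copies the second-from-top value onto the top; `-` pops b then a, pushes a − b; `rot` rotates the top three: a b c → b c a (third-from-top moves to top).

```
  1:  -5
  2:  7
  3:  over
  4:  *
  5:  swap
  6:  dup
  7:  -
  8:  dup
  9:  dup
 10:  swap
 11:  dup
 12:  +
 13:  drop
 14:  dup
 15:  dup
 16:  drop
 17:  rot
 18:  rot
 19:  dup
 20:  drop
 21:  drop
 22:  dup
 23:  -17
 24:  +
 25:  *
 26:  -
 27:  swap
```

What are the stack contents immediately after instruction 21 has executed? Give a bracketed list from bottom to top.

-5   → -5
7    → -5 7
over → -5 7 -5
*    → -5 -35
swap → -35 -5
dup  → -35 -5 -5
-    → -35 0
dup  → -35 0 0
dup  → -35 0 0 0
swap → -35 0 0 0
dup  → -35 0 0 0 0
+    → -35 0 0 0
drop → -35 0 0
dup  → -35 0 0 0
dup  → -35 0 0 0 0
drop → -35 0 0 0
rot  → -35 0 0 0
rot  → -35 0 0 0
dup  → -35 0 0 0 0
drop → -35 0 0 0
drop → -35 0 0

[-35, 0, 0]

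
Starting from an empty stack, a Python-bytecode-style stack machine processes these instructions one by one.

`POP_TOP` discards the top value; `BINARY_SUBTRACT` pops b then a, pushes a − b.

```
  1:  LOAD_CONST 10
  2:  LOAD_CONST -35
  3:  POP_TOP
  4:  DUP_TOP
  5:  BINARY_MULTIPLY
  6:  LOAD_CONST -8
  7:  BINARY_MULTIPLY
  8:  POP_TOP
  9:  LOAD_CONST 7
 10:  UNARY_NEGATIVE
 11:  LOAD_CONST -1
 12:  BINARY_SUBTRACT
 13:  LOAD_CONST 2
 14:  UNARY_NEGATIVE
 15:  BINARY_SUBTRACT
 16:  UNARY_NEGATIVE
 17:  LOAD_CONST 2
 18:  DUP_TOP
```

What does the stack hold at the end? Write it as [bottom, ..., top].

[4, 2, 2]

LOAD_CONST 10   -> 10
LOAD_CONST -35  -> 10 -35
POP_TOP         -> 10
DUP_TOP         -> 10 10
BINARY_MULTIPLY -> 100
LOAD_CONST -8   -> 100 -8
BINARY_MULTIPLY -> -800
POP_TOP         -> (empty)
LOAD_CONST 7    -> 7
UNARY_NEGATIVE  -> -7
LOAD_CONST -1   -> -7 -1
BINARY_SUBTRACT -> -6
LOAD_CONST 2    -> -6 2
UNARY_NEGATIVE  -> -6 -2
BINARY_SUBTRACT -> -4
UNARY_NEGATIVE  -> 4
LOAD_CONST 2    -> 4 2
DUP_TOP         -> 4 2 2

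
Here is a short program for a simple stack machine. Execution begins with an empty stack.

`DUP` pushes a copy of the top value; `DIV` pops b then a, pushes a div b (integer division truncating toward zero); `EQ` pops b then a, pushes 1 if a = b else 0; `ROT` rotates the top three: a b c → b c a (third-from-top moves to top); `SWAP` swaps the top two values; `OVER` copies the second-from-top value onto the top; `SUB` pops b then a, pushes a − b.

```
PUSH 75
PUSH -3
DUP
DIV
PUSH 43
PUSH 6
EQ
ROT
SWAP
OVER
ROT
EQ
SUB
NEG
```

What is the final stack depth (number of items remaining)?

PUSH 75  [75]
PUSH -3  [75, -3]
DUP      [75, -3, -3]
DIV      [75, 1]
PUSH 43  [75, 1, 43]
PUSH 6   [75, 1, 43, 6]
EQ       [75, 1, 0]
ROT      [1, 0, 75]
SWAP     [1, 75, 0]
OVER     [1, 75, 0, 75]
ROT      [1, 0, 75, 75]
EQ       [1, 0, 1]
SUB      [1, -1]
NEG      [1, 1]

2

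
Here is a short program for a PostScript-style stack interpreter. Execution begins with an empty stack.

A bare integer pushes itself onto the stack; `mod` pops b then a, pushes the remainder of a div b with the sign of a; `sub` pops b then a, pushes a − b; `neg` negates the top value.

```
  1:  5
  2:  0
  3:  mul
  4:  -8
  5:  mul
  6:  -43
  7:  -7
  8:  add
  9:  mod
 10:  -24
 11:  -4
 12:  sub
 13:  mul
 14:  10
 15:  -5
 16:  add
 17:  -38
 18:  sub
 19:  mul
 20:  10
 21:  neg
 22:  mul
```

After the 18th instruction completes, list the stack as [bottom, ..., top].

[0, 43]

5   : 5
0   : 5 0
mul : 0
-8  : 0 -8
mul : 0
-43 : 0 -43
-7  : 0 -43 -7
add : 0 -50
mod : 0
-24 : 0 -24
-4  : 0 -24 -4
sub : 0 -20
mul : 0
10  : 0 10
-5  : 0 10 -5
add : 0 5
-38 : 0 5 -38
sub : 0 43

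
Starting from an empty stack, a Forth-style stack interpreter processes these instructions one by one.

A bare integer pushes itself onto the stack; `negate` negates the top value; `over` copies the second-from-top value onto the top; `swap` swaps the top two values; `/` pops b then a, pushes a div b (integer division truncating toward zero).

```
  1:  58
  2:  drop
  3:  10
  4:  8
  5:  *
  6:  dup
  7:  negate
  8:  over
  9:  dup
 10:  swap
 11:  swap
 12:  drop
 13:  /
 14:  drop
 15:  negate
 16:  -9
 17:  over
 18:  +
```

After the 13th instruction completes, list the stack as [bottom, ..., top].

58     -> 58
drop   -> (empty)
10     -> 10
8      -> 10 8
*      -> 80
dup    -> 80 80
negate -> 80 -80
over   -> 80 -80 80
dup    -> 80 -80 80 80
swap   -> 80 -80 80 80
swap   -> 80 -80 80 80
drop   -> 80 -80 80
/      -> 80 -1

[80, -1]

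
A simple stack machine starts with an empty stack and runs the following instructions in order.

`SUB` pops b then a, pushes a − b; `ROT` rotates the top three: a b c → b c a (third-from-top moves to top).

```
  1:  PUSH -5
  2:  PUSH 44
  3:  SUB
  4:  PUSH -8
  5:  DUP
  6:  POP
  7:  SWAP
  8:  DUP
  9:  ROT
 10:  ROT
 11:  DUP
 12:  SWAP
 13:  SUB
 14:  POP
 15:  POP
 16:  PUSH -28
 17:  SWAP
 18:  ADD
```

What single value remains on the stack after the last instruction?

-77

PUSH -5   -5
PUSH 44   -5 44
SUB       -49
PUSH -8   -49 -8
DUP       -49 -8 -8
POP       -49 -8
SWAP      -8 -49
DUP       -8 -49 -49
ROT       -49 -49 -8
ROT       -49 -8 -49
DUP       -49 -8 -49 -49
SWAP      -49 -8 -49 -49
SUB       -49 -8 0
POP       -49 -8
POP       -49
PUSH -28  -49 -28
SWAP      -28 -49
ADD       -77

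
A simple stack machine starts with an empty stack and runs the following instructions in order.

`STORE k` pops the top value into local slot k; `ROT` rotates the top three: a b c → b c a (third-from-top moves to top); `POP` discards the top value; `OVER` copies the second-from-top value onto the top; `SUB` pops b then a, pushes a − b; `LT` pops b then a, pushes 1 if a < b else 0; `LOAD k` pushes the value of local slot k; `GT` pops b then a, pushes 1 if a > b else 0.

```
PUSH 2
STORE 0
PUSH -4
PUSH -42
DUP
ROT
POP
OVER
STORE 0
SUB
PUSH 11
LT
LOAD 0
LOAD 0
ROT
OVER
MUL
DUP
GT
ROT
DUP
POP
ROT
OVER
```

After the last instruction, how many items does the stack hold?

4

PUSH 2   → 2
STORE 0  → (empty)
PUSH -4  → -4
PUSH -42 → -4 -42
DUP      → -4 -42 -42
ROT      → -42 -42 -4
POP      → -42 -42
OVER     → -42 -42 -42
STORE 0  → -42 -42
SUB      → 0
PUSH 11  → 0 11
LT       → 1
LOAD 0   → 1 -42
LOAD 0   → 1 -42 -42
ROT      → -42 -42 1
OVER     → -42 -42 1 -42
MUL      → -42 -42 -42
DUP      → -42 -42 -42 -42
GT       → -42 -42 0
ROT      → -42 0 -42
DUP      → -42 0 -42 -42
POP      → -42 0 -42
ROT      → 0 -42 -42
OVER     → 0 -42 -42 -42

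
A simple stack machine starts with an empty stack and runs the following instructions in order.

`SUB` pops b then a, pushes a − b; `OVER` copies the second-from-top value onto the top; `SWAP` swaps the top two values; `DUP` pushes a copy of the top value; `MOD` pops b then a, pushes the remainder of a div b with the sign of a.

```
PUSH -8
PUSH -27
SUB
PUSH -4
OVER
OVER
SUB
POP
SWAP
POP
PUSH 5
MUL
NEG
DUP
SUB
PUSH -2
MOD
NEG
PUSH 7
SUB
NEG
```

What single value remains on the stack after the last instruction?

PUSH -8  : -8
PUSH -27 : -8 -27
SUB      : 19
PUSH -4  : 19 -4
OVER     : 19 -4 19
OVER     : 19 -4 19 -4
SUB      : 19 -4 23
POP      : 19 -4
SWAP     : -4 19
POP      : -4
PUSH 5   : -4 5
MUL      : -20
NEG      : 20
DUP      : 20 20
SUB      : 0
PUSH -2  : 0 -2
MOD      : 0
NEG      : 0
PUSH 7   : 0 7
SUB      : -7
NEG      : 7

7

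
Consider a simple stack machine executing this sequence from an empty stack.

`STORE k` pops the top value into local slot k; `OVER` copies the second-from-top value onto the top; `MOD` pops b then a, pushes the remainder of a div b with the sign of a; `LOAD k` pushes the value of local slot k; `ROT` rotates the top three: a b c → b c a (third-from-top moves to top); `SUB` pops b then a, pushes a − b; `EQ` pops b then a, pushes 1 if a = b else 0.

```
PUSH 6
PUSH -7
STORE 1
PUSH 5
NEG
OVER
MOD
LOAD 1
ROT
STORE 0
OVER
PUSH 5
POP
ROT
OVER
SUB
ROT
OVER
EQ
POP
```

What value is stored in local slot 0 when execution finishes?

6

PUSH 6  : 6
PUSH -7 : 6 -7
STORE 1 : 6
PUSH 5  : 6 5
NEG     : 6 -5
OVER    : 6 -5 6
MOD     : 6 -5
LOAD 1  : 6 -5 -7
ROT     : -5 -7 6
STORE 0 : -5 -7
OVER    : -5 -7 -5
PUSH 5  : -5 -7 -5 5
POP     : -5 -7 -5
ROT     : -7 -5 -5
OVER    : -7 -5 -5 -5
SUB     : -7 -5 0
ROT     : -5 0 -7
OVER    : -5 0 -7 0
EQ      : -5 0 0
POP     : -5 0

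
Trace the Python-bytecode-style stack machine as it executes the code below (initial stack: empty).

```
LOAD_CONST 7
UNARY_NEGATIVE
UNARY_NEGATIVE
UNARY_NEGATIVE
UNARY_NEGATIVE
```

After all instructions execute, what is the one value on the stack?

7

LOAD_CONST 7   -> 7
UNARY_NEGATIVE -> -7
UNARY_NEGATIVE -> 7
UNARY_NEGATIVE -> -7
UNARY_NEGATIVE -> 7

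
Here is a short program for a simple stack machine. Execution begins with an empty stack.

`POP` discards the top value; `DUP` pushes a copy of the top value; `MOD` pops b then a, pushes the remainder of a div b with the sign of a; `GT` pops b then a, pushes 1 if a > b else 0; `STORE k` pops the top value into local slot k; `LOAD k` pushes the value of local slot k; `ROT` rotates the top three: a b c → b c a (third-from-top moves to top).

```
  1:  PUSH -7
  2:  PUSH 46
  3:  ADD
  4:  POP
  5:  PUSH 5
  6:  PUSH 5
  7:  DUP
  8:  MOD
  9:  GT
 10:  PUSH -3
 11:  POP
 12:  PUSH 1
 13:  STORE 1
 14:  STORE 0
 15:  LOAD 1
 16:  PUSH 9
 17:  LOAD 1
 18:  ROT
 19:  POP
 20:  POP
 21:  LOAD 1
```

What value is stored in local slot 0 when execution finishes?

PUSH -7 : [-7]
PUSH 46 : [-7, 46]
ADD     : [39]
POP     : []
PUSH 5  : [5]
PUSH 5  : [5, 5]
DUP     : [5, 5, 5]
MOD     : [5, 0]
GT      : [1]
PUSH -3 : [1, -3]
POP     : [1]
PUSH 1  : [1, 1]
STORE 1 : [1]
STORE 0 : []
LOAD 1  : [1]
PUSH 9  : [1, 9]
LOAD 1  : [1, 9, 1]
ROT     : [9, 1, 1]
POP     : [9, 1]
POP     : [9]
LOAD 1  : [9, 1]

1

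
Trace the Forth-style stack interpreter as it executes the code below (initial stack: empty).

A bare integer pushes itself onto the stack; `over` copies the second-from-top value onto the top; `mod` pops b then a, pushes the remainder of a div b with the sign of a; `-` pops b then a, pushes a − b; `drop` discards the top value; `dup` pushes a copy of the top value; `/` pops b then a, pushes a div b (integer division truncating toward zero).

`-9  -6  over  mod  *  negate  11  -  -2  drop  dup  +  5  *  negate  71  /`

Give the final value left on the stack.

-9     → -9
-6     → -9 -6
over   → -9 -6 -9
mod    → -9 -6
*      → 54
negate → -54
11     → -54 11
-      → -65
-2     → -65 -2
drop   → -65
dup    → -65 -65
+      → -130
5      → -130 5
*      → -650
negate → 650
71     → 650 71
/      → 9

9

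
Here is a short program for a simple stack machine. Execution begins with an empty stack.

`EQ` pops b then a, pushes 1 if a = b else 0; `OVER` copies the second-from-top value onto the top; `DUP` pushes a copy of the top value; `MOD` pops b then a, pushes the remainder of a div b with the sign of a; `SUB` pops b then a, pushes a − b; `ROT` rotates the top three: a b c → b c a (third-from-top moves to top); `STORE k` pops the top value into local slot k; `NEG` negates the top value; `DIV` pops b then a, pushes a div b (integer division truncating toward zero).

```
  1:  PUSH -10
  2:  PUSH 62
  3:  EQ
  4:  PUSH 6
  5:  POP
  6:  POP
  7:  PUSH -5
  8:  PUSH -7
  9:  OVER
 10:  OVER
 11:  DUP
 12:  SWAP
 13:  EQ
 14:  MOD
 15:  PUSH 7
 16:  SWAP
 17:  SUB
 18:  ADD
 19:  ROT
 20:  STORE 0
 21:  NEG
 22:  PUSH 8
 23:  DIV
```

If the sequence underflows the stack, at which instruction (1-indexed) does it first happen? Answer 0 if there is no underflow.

19

PUSH -10  [-10]
PUSH 62   [-10, 62]
EQ        [0]
PUSH 6    [0, 6]
POP       [0]
POP       []
PUSH -5   [-5]
PUSH -7   [-5, -7]
OVER      [-5, -7, -5]
OVER      [-5, -7, -5, -7]
DUP       [-5, -7, -5, -7, -7]
SWAP      [-5, -7, -5, -7, -7]
EQ        [-5, -7, -5, 1]
MOD       [-5, -7, 0]
PUSH 7    [-5, -7, 0, 7]
SWAP      [-5, -7, 7, 0]
SUB       [-5, -7, 7]
ADD       [-5, 0]
ROT  — needs 3 operands, stack has 2 → underflow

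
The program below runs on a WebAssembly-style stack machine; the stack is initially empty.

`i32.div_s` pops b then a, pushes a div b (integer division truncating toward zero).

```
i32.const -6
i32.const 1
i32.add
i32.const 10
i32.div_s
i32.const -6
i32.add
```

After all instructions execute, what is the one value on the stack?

i32.const -6 : -6
i32.const 1  : -6 1
i32.add      : -5
i32.const 10 : -5 10
i32.div_s    : 0
i32.const -6 : 0 -6
i32.add      : -6

-6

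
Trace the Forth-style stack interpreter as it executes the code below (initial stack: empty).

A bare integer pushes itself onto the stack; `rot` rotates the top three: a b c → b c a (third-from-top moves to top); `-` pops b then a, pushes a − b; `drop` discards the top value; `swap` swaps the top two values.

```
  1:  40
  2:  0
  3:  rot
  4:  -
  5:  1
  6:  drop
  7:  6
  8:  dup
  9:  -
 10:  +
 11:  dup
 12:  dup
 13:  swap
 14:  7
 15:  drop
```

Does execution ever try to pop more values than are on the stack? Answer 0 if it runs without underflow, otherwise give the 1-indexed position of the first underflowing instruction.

40 -> 40
0  -> 40 0
rot  — needs 3 operands, stack has 2 → underflow

3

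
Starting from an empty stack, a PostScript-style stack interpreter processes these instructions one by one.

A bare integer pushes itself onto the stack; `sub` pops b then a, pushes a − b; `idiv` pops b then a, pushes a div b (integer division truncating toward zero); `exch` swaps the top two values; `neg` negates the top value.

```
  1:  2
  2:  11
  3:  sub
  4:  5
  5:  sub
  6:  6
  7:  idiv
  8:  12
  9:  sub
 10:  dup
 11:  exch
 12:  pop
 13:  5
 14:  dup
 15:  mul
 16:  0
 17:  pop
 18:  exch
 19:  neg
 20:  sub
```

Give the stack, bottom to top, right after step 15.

[-14, 25]

2     2
11    2 11
sub   -9
5     -9 5
sub   -14
6     -14 6
idiv  -2
12    -2 12
sub   -14
dup   -14 -14
exch  -14 -14
pop   -14
5     -14 5
dup   -14 5 5
mul   -14 25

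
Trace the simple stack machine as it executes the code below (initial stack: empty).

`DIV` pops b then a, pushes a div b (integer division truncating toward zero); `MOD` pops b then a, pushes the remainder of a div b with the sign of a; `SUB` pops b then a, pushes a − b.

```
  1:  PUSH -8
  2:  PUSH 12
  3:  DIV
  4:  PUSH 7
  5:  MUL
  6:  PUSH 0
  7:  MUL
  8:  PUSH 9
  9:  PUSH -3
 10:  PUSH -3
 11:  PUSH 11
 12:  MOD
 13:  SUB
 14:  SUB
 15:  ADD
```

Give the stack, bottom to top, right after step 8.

[0, 9]

PUSH -8 : -8
PUSH 12 : -8 12
DIV     : 0
PUSH 7  : 0 7
MUL     : 0
PUSH 0  : 0 0
MUL     : 0
PUSH 9  : 0 9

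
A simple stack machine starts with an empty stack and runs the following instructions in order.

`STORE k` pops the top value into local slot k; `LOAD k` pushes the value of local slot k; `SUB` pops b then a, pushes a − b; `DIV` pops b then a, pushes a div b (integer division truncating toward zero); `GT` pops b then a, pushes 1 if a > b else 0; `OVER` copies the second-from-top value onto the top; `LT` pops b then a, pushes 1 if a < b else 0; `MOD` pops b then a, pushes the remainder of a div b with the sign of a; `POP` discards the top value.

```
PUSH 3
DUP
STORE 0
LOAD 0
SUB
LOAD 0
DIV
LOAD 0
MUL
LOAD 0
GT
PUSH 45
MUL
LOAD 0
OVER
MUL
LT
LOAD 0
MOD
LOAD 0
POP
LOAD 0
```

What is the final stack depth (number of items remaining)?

2

PUSH 3  -> [3]
DUP     -> [3, 3]
STORE 0 -> [3]
LOAD 0  -> [3, 3]
SUB     -> [0]
LOAD 0  -> [0, 3]
DIV     -> [0]
LOAD 0  -> [0, 3]
MUL     -> [0]
LOAD 0  -> [0, 3]
GT      -> [0]
PUSH 45 -> [0, 45]
MUL     -> [0]
LOAD 0  -> [0, 3]
OVER    -> [0, 3, 0]
MUL     -> [0, 0]
LT      -> [0]
LOAD 0  -> [0, 3]
MOD     -> [0]
LOAD 0  -> [0, 3]
POP     -> [0]
LOAD 0  -> [0, 3]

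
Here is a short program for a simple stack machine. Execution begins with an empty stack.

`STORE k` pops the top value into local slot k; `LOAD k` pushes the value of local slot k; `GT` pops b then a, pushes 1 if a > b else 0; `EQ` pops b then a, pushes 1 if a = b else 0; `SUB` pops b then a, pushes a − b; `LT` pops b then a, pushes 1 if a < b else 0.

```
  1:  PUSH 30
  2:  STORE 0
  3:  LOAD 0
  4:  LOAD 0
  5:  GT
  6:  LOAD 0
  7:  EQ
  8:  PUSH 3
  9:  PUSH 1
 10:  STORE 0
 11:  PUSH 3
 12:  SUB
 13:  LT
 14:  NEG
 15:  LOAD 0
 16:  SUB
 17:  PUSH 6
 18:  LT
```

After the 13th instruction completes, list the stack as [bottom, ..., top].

PUSH 30 : [30]
STORE 0 : []
LOAD 0  : [30]
LOAD 0  : [30, 30]
GT      : [0]
LOAD 0  : [0, 30]
EQ      : [0]
PUSH 3  : [0, 3]
PUSH 1  : [0, 3, 1]
STORE 0 : [0, 3]
PUSH 3  : [0, 3, 3]
SUB     : [0, 0]
LT      : [0]

[0]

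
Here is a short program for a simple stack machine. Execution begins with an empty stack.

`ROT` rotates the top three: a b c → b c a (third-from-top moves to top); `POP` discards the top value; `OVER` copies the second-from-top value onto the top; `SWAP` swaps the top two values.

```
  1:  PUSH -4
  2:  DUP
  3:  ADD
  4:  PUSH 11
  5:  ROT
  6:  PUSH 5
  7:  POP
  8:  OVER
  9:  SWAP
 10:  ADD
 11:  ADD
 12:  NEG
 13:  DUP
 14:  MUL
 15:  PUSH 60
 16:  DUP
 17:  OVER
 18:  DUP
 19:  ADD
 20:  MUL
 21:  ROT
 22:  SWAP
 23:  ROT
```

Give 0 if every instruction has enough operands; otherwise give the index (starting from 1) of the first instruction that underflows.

PUSH -4  [-4]
DUP      [-4, -4]
ADD      [-8]
PUSH 11  [-8, 11]
ROT  — needs 3 operands, stack has 2 → underflow

5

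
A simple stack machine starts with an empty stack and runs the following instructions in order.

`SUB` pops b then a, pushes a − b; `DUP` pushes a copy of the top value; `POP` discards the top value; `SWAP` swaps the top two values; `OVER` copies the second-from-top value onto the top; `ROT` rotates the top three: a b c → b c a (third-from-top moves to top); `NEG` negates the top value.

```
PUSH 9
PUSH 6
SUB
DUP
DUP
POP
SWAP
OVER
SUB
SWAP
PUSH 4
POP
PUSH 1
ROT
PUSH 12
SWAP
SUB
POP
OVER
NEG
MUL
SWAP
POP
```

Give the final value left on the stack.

PUSH 9  → [9]
PUSH 6  → [9, 6]
SUB     → [3]
DUP     → [3, 3]
DUP     → [3, 3, 3]
POP     → [3, 3]
SWAP    → [3, 3]
OVER    → [3, 3, 3]
SUB     → [3, 0]
SWAP    → [0, 3]
PUSH 4  → [0, 3, 4]
POP     → [0, 3]
PUSH 1  → [0, 3, 1]
ROT     → [3, 1, 0]
PUSH 12 → [3, 1, 0, 12]
SWAP    → [3, 1, 12, 0]
SUB     → [3, 1, 12]
POP     → [3, 1]
OVER    → [3, 1, 3]
NEG     → [3, 1, -3]
MUL     → [3, -3]
SWAP    → [-3, 3]
POP     → [-3]

-3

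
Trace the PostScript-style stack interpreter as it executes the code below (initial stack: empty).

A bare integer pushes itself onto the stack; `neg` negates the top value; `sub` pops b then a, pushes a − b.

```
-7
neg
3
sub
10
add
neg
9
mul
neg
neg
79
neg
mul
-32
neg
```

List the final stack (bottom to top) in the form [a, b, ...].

[9954, 32]

-7  -> -7
neg -> 7
3   -> 7 3
sub -> 4
10  -> 4 10
add -> 14
neg -> -14
9   -> -14 9
mul -> -126
neg -> 126
neg -> -126
79  -> -126 79
neg -> -126 -79
mul -> 9954
-32 -> 9954 -32
neg -> 9954 32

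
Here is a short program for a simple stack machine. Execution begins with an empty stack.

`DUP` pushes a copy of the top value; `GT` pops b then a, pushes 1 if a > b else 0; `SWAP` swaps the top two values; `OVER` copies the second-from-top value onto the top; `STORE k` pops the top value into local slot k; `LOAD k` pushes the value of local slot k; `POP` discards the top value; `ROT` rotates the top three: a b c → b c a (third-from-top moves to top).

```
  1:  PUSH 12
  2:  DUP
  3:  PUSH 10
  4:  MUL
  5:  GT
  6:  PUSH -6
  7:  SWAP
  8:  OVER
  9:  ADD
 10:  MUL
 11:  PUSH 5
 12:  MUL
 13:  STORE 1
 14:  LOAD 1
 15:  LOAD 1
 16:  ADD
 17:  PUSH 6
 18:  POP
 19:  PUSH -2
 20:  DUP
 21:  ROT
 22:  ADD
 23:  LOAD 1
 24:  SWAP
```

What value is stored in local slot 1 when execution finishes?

PUSH 12 -> 12
DUP     -> 12 12
PUSH 10 -> 12 12 10
MUL     -> 12 120
GT      -> 0
PUSH -6 -> 0 -6
SWAP    -> -6 0
OVER    -> -6 0 -6
ADD     -> -6 -6
MUL     -> 36
PUSH 5  -> 36 5
MUL     -> 180
STORE 1 -> (empty)
LOAD 1  -> 180
LOAD 1  -> 180 180
ADD     -> 360
PUSH 6  -> 360 6
POP     -> 360
PUSH -2 -> 360 -2
DUP     -> 360 -2 -2
ROT     -> -2 -2 360
ADD     -> -2 358
LOAD 1  -> -2 358 180
SWAP    -> -2 180 358

180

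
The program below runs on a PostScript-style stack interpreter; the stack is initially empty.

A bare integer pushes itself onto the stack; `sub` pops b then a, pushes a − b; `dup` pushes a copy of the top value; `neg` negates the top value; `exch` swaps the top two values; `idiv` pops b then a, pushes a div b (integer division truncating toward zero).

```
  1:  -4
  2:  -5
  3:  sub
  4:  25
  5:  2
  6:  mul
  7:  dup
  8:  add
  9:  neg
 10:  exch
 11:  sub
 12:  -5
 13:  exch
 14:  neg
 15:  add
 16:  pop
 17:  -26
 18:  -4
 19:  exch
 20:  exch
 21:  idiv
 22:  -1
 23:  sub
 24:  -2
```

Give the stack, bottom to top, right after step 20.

-4    -4
-5    -4 -5
sub   1
25    1 25
2     1 25 2
mul   1 50
dup   1 50 50
add   1 100
neg   1 -100
exch  -100 1
sub   -101
-5    -101 -5
exch  -5 -101
neg   -5 101
add   96
pop   (empty)
-26   -26
-4    -26 -4
exch  -4 -26
exch  -26 -4

[-26, -4]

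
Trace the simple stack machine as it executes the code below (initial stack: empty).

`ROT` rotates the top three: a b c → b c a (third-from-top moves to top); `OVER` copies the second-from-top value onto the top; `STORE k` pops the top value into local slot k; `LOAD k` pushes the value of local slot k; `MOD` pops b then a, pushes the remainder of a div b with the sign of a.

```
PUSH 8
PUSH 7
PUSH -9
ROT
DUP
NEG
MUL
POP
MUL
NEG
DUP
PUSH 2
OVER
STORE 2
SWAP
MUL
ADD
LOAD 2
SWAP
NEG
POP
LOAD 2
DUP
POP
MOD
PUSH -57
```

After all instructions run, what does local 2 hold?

PUSH 8   -> [8]
PUSH 7   -> [8, 7]
PUSH -9  -> [8, 7, -9]
ROT      -> [7, -9, 8]
DUP      -> [7, -9, 8, 8]
NEG      -> [7, -9, 8, -8]
MUL      -> [7, -9, -64]
POP      -> [7, -9]
MUL      -> [-63]
NEG      -> [63]
DUP      -> [63, 63]
PUSH 2   -> [63, 63, 2]
OVER     -> [63, 63, 2, 63]
STORE 2  -> [63, 63, 2]
SWAP     -> [63, 2, 63]
MUL      -> [63, 126]
ADD      -> [189]
LOAD 2   -> [189, 63]
SWAP     -> [63, 189]
NEG      -> [63, -189]
POP      -> [63]
LOAD 2   -> [63, 63]
DUP      -> [63, 63, 63]
POP      -> [63, 63]
MOD      -> [0]
PUSH -57 -> [0, -57]

63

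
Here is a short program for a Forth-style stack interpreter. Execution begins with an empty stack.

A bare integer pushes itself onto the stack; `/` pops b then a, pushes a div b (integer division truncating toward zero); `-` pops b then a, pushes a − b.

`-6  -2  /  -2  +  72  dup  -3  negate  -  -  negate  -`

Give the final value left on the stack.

4

-6      -6
-2      -6 -2
/       3
-2      3 -2
+       1
72      1 72
dup     1 72 72
-3      1 72 72 -3
negate  1 72 72 3
-       1 72 69
-       1 3
negate  1 -3
-       4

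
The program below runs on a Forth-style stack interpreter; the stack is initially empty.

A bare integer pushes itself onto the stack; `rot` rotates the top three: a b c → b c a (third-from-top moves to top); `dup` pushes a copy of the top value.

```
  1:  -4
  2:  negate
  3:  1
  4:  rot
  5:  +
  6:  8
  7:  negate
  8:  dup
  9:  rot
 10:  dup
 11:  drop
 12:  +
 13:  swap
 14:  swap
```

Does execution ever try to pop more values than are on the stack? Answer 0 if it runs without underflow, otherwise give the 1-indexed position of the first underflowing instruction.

4

-4     -> -4
negate -> 4
1      -> 4 1
rot  — needs 3 operands, stack has 2 → underflow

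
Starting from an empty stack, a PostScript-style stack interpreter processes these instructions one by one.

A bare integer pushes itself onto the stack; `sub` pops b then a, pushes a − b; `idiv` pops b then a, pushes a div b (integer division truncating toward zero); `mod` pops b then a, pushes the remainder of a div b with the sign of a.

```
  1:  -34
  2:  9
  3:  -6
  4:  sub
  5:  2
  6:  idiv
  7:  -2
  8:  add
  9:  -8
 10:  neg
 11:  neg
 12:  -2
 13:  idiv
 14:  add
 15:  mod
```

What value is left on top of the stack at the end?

-34   -34
9     -34 9
-6    -34 9 -6
sub   -34 15
2     -34 15 2
idiv  -34 7
-2    -34 7 -2
add   -34 5
-8    -34 5 -8
neg   -34 5 8
neg   -34 5 -8
-2    -34 5 -8 -2
idiv  -34 5 4
add   -34 9
mod   -7

-7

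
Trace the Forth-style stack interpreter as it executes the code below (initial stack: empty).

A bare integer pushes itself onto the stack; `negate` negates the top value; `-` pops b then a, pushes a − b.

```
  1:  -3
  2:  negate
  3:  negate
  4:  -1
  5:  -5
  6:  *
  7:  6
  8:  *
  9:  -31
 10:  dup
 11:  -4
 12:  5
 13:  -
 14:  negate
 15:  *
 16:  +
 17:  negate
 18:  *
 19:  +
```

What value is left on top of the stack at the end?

9297

-3     -> [-3]
negate -> [3]
negate -> [-3]
-1     -> [-3, -1]
-5     -> [-3, -1, -5]
*      -> [-3, 5]
6      -> [-3, 5, 6]
*      -> [-3, 30]
-31    -> [-3, 30, -31]
dup    -> [-3, 30, -31, -31]
-4     -> [-3, 30, -31, -31, -4]
5      -> [-3, 30, -31, -31, -4, 5]
-      -> [-3, 30, -31, -31, -9]
negate -> [-3, 30, -31, -31, 9]
*      -> [-3, 30, -31, -279]
+      -> [-3, 30, -310]
negate -> [-3, 30, 310]
*      -> [-3, 9300]
+      -> [9297]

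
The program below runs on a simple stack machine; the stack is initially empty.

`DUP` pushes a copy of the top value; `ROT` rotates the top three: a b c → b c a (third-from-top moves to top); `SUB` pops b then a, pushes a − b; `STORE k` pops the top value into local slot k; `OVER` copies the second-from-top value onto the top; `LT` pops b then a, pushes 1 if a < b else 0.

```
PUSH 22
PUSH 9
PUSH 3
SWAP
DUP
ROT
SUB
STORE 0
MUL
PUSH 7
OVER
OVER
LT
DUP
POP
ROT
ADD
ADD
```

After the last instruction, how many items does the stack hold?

1

PUSH 22 -> [22]
PUSH 9  -> [22, 9]
PUSH 3  -> [22, 9, 3]
SWAP    -> [22, 3, 9]
DUP     -> [22, 3, 9, 9]
ROT     -> [22, 9, 9, 3]
SUB     -> [22, 9, 6]
STORE 0 -> [22, 9]
MUL     -> [198]
PUSH 7  -> [198, 7]
OVER    -> [198, 7, 198]
OVER    -> [198, 7, 198, 7]
LT      -> [198, 7, 0]
DUP     -> [198, 7, 0, 0]
POP     -> [198, 7, 0]
ROT     -> [7, 0, 198]
ADD     -> [7, 198]
ADD     -> [205]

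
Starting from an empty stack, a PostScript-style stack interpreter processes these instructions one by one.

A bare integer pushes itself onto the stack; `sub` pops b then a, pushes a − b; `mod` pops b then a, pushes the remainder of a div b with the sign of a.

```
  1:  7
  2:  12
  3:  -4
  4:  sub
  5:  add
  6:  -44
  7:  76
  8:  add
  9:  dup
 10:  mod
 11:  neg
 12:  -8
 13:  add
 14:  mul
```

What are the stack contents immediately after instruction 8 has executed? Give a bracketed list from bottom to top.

7   → [7]
12  → [7, 12]
-4  → [7, 12, -4]
sub → [7, 16]
add → [23]
-44 → [23, -44]
76  → [23, -44, 76]
add → [23, 32]

[23, 32]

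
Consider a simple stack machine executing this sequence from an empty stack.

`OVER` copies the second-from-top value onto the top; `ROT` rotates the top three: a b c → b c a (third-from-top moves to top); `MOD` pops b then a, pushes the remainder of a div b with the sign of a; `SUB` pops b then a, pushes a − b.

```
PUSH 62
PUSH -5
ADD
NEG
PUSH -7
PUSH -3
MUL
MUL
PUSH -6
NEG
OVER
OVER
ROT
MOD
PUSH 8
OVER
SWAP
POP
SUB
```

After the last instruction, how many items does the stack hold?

PUSH 62 : 62
PUSH -5 : 62 -5
ADD     : 57
NEG     : -57
PUSH -7 : -57 -7
PUSH -3 : -57 -7 -3
MUL     : -57 21
MUL     : -1197
PUSH -6 : -1197 -6
NEG     : -1197 6
OVER    : -1197 6 -1197
OVER    : -1197 6 -1197 6
ROT     : -1197 -1197 6 6
MOD     : -1197 -1197 0
PUSH 8  : -1197 -1197 0 8
OVER    : -1197 -1197 0 8 0
SWAP    : -1197 -1197 0 0 8
POP     : -1197 -1197 0 0
SUB     : -1197 -1197 0

3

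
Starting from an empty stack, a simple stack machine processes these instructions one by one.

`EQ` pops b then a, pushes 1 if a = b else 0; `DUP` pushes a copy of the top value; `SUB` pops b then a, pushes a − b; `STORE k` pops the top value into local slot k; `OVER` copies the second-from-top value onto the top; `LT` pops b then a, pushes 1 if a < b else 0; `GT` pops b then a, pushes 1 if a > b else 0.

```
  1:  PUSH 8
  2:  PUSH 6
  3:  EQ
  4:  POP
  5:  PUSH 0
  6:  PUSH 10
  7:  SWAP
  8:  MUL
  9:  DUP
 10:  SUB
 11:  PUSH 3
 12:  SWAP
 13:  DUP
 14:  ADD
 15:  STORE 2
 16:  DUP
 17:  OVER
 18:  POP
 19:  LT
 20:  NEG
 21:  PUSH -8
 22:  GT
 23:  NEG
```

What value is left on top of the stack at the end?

PUSH 8   8
PUSH 6   8 6
EQ       0
POP      (empty)
PUSH 0   0
PUSH 10  0 10
SWAP     10 0
MUL      0
DUP      0 0
SUB      0
PUSH 3   0 3
SWAP     3 0
DUP      3 0 0
ADD      3 0
STORE 2  3
DUP      3 3
OVER     3 3 3
POP      3 3
LT       0
NEG      0
PUSH -8  0 -8
GT       1
NEG      -1

-1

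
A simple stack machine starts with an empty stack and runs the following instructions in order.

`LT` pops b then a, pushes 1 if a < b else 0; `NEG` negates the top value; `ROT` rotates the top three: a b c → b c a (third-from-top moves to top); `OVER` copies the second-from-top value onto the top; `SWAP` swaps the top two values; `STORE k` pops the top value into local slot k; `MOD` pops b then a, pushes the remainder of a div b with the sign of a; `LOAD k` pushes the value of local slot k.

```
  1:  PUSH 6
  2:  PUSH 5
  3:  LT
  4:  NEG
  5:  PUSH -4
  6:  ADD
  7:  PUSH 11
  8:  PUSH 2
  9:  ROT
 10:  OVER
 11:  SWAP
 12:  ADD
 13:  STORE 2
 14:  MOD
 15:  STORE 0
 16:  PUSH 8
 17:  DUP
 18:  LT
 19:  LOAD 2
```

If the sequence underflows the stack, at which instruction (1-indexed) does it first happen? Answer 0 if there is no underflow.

0

PUSH 6  -> 6
PUSH 5  -> 6 5
LT      -> 0
NEG     -> 0
PUSH -4 -> 0 -4
ADD     -> -4
PUSH 11 -> -4 11
PUSH 2  -> -4 11 2
ROT     -> 11 2 -4
OVER    -> 11 2 -4 2
SWAP    -> 11 2 2 -4
ADD     -> 11 2 -2
STORE 2 -> 11 2
MOD     -> 1
STORE 0 -> (empty)
PUSH 8  -> 8
DUP     -> 8 8
LT      -> 0
LOAD 2  -> 0 -2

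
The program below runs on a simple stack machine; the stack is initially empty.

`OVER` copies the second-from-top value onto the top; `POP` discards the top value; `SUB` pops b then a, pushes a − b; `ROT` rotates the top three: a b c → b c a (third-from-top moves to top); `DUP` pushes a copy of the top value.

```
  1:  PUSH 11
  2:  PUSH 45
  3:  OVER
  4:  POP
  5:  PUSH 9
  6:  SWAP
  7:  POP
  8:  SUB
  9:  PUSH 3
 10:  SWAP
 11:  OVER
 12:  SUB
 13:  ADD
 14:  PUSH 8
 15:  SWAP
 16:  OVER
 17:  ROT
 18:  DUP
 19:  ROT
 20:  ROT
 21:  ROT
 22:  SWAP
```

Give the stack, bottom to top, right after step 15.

PUSH 11 → [11]
PUSH 45 → [11, 45]
OVER    → [11, 45, 11]
POP     → [11, 45]
PUSH 9  → [11, 45, 9]
SWAP    → [11, 9, 45]
POP     → [11, 9]
SUB     → [2]
PUSH 3  → [2, 3]
SWAP    → [3, 2]
OVER    → [3, 2, 3]
SUB     → [3, -1]
ADD     → [2]
PUSH 8  → [2, 8]
SWAP    → [8, 2]

[8, 2]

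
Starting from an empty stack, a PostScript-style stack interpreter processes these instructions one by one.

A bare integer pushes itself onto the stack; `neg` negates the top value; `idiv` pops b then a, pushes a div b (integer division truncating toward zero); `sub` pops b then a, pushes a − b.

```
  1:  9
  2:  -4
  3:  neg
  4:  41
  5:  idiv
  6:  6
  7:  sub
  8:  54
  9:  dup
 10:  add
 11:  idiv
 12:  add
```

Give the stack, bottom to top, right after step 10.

[9, -6, 108]

9    : [9]
-4   : [9, -4]
neg  : [9, 4]
41   : [9, 4, 41]
idiv : [9, 0]
6    : [9, 0, 6]
sub  : [9, -6]
54   : [9, -6, 54]
dup  : [9, -6, 54, 54]
add  : [9, -6, 108]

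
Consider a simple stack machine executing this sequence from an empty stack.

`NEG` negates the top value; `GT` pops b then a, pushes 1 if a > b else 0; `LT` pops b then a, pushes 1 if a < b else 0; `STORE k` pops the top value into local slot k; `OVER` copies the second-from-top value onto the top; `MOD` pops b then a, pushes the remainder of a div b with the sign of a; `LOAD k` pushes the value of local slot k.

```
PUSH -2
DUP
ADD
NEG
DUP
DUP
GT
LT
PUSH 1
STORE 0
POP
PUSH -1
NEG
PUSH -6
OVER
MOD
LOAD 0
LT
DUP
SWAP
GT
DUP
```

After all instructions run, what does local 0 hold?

PUSH -2 : -2
DUP     : -2 -2
ADD     : -4
NEG     : 4
DUP     : 4 4
DUP     : 4 4 4
GT      : 4 0
LT      : 0
PUSH 1  : 0 1
STORE 0 : 0
POP     : (empty)
PUSH -1 : -1
NEG     : 1
PUSH -6 : 1 -6
OVER    : 1 -6 1
MOD     : 1 0
LOAD 0  : 1 0 1
LT      : 1 1
DUP     : 1 1 1
SWAP    : 1 1 1
GT      : 1 0
DUP     : 1 0 0

1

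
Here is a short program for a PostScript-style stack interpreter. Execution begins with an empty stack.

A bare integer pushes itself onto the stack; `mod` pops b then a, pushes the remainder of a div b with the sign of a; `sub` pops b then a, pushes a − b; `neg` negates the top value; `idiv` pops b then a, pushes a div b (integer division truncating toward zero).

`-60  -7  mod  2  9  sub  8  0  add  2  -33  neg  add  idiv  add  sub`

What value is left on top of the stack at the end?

3

-60  : [-60]
-7   : [-60, -7]
mod  : [-4]
2    : [-4, 2]
9    : [-4, 2, 9]
sub  : [-4, -7]
8    : [-4, -7, 8]
0    : [-4, -7, 8, 0]
add  : [-4, -7, 8]
2    : [-4, -7, 8, 2]
-33  : [-4, -7, 8, 2, -33]
neg  : [-4, -7, 8, 2, 33]
add  : [-4, -7, 8, 35]
idiv : [-4, -7, 0]
add  : [-4, -7]
sub  : [3]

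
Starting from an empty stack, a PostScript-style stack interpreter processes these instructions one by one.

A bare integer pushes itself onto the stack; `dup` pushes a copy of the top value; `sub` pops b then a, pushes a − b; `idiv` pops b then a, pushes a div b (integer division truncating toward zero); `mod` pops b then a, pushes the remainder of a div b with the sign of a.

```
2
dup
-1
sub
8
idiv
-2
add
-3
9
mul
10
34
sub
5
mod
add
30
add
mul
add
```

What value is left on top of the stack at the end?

2    → 2
dup  → 2 2
-1   → 2 2 -1
sub  → 2 3
8    → 2 3 8
idiv → 2 0
-2   → 2 0 -2
add  → 2 -2
-3   → 2 -2 -3
9    → 2 -2 -3 9
mul  → 2 -2 -27
10   → 2 -2 -27 10
34   → 2 -2 -27 10 34
sub  → 2 -2 -27 -24
5    → 2 -2 -27 -24 5
mod  → 2 -2 -27 -4
add  → 2 -2 -31
30   → 2 -2 -31 30
add  → 2 -2 -1
mul  → 2 2
add  → 4

4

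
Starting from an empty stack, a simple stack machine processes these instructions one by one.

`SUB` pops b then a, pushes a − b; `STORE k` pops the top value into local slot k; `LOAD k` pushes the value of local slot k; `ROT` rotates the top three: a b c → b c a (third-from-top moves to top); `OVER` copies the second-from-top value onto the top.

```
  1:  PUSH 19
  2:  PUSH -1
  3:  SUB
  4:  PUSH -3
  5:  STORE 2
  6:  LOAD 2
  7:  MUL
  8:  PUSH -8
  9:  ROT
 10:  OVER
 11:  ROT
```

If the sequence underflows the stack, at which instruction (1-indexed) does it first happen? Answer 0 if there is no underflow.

9

PUSH 19  19
PUSH -1  19 -1
SUB      20
PUSH -3  20 -3
STORE 2  20
LOAD 2   20 -3
MUL      -60
PUSH -8  -60 -8
ROT  — needs 3 operands, stack has 2 → underflow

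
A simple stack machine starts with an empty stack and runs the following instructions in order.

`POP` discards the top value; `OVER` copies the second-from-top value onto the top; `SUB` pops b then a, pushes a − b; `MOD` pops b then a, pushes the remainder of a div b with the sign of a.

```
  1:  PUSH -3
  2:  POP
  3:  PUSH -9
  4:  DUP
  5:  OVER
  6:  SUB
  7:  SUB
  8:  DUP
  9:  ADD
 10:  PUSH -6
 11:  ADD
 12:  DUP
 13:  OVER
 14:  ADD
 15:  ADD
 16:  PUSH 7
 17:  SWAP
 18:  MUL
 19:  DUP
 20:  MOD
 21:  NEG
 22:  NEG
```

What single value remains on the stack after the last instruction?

0

PUSH -3 -> -3
POP     -> (empty)
PUSH -9 -> -9
DUP     -> -9 -9
OVER    -> -9 -9 -9
SUB     -> -9 0
SUB     -> -9
DUP     -> -9 -9
ADD     -> -18
PUSH -6 -> -18 -6
ADD     -> -24
DUP     -> -24 -24
OVER    -> -24 -24 -24
ADD     -> -24 -48
ADD     -> -72
PUSH 7  -> -72 7
SWAP    -> 7 -72
MUL     -> -504
DUP     -> -504 -504
MOD     -> 0
NEG     -> 0
NEG     -> 0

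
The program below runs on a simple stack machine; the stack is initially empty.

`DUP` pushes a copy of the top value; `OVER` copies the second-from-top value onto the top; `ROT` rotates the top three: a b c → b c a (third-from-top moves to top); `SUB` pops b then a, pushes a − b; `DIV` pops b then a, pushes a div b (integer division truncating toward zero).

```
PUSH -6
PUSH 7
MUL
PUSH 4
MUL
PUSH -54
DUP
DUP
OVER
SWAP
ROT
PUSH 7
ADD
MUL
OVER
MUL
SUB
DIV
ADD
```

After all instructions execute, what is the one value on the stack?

-168

PUSH -6  -> [-6]
PUSH 7   -> [-6, 7]
MUL      -> [-42]
PUSH 4   -> [-42, 4]
MUL      -> [-168]
PUSH -54 -> [-168, -54]
DUP      -> [-168, -54, -54]
DUP      -> [-168, -54, -54, -54]
OVER     -> [-168, -54, -54, -54, -54]
SWAP     -> [-168, -54, -54, -54, -54]
ROT      -> [-168, -54, -54, -54, -54]
PUSH 7   -> [-168, -54, -54, -54, -54, 7]
ADD      -> [-168, -54, -54, -54, -47]
MUL      -> [-168, -54, -54, 2538]
OVER     -> [-168, -54, -54, 2538, -54]
MUL      -> [-168, -54, -54, -137052]
SUB      -> [-168, -54, 136998]
DIV      -> [-168, 0]
ADD      -> [-168]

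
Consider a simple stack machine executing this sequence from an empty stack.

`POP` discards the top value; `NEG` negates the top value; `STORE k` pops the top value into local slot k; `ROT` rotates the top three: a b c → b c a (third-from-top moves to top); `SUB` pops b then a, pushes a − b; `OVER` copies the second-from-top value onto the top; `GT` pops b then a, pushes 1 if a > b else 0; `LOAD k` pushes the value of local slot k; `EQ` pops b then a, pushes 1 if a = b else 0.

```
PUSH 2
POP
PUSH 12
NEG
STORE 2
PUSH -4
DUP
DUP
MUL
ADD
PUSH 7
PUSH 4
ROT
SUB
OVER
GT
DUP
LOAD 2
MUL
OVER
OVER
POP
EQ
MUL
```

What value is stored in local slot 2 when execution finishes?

-12

PUSH 2   [2]
POP      []
PUSH 12  [12]
NEG      [-12]
STORE 2  []
PUSH -4  [-4]
DUP      [-4, -4]
DUP      [-4, -4, -4]
MUL      [-4, 16]
ADD      [12]
PUSH 7   [12, 7]
PUSH 4   [12, 7, 4]
ROT      [7, 4, 12]
SUB      [7, -8]
OVER     [7, -8, 7]
GT       [7, 0]
DUP      [7, 0, 0]
LOAD 2   [7, 0, 0, -12]
MUL      [7, 0, 0]
OVER     [7, 0, 0, 0]
OVER     [7, 0, 0, 0, 0]
POP      [7, 0, 0, 0]
EQ       [7, 0, 1]
MUL      [7, 0]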